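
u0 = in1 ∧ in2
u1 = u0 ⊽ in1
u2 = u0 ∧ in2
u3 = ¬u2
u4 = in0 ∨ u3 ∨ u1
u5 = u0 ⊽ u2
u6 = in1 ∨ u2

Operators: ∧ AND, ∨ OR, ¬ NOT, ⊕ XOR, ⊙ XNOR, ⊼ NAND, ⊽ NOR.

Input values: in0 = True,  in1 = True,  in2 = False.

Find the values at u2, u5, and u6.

u0 = in1 AND in2 = True AND False = False
u2 = u0 AND in2 = False AND False = False
u5 = u0 NOR u2 = False NOR False = True
u6 = in1 OR u2 = True OR False = True

u2 = False; u5 = True; u6 = True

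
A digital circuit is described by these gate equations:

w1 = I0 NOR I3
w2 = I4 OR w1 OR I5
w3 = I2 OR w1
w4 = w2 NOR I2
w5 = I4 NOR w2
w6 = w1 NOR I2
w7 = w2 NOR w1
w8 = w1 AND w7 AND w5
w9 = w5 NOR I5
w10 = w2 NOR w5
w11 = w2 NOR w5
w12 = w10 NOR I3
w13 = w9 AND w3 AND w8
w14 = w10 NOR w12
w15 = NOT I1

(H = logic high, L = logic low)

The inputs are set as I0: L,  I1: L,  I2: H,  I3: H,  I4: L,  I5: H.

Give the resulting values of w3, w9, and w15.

w1 = I0 NOR I3 = L NOR H = L
w2 = I4 OR w1 OR I5 = L OR L OR H = H
w3 = I2 OR w1 = H OR L = H
w5 = I4 NOR w2 = L NOR H = L
w9 = w5 NOR I5 = L NOR H = L
w15 = NOT I1 = NOT L = H

w3 = H; w9 = L; w15 = H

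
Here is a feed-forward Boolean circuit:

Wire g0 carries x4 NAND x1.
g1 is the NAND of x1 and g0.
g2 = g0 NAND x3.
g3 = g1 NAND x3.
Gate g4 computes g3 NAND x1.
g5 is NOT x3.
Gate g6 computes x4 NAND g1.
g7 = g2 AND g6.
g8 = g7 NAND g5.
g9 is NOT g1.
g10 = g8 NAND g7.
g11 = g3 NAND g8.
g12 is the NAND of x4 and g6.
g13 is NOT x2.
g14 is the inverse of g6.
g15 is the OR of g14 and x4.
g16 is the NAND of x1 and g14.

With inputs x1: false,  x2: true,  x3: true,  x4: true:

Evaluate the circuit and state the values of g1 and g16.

g1 = true, g16 = true

g0 = x4 NAND x1 = true NAND false = true
g1 = x1 NAND g0 = false NAND true = true
g6 = x4 NAND g1 = true NAND true = false
g14 = NOT g6 = NOT false = true
g16 = x1 NAND g14 = false NAND true = true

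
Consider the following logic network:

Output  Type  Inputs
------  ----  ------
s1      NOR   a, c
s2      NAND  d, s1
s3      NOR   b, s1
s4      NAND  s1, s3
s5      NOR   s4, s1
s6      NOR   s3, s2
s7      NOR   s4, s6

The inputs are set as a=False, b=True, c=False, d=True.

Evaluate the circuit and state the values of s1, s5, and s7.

s1 = True, s5 = False, s7 = False

s1 = a NOR c = False NOR False = True
s2 = d NAND s1 = True NAND True = False
s3 = b NOR s1 = True NOR True = False
s4 = s1 NAND s3 = True NAND False = True
s5 = s4 NOR s1 = True NOR True = False
s6 = s3 NOR s2 = False NOR False = True
s7 = s4 NOR s6 = True NOR True = False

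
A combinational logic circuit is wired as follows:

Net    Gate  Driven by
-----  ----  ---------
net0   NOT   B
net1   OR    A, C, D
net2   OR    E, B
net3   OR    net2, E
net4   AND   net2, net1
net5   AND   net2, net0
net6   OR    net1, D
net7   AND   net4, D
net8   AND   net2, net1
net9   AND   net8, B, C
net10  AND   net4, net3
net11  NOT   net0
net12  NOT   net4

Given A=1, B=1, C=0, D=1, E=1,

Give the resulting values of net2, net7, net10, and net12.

net2 = 1; net7 = 1; net10 = 1; net12 = 0

net1 = A OR C OR D = 1 OR 0 OR 1 = 1
net2 = E OR B = 1 OR 1 = 1
net3 = net2 OR E = 1 OR 1 = 1
net4 = net2 AND net1 = 1 AND 1 = 1
net7 = net4 AND D = 1 AND 1 = 1
net10 = net4 AND net3 = 1 AND 1 = 1
net12 = NOT net4 = NOT 1 = 0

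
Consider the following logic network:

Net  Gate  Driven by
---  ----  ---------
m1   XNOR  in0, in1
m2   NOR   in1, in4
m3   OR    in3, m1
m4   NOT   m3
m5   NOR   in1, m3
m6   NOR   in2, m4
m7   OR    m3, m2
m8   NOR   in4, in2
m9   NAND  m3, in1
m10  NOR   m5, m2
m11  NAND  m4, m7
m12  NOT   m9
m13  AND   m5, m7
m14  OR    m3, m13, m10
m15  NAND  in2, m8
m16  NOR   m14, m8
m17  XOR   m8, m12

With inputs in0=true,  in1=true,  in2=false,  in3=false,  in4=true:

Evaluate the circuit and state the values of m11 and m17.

m1 = in0 XNOR in1 = true XNOR true = true
m2 = in1 NOR in4 = true NOR true = false
m3 = in3 OR m1 = false OR true = true
m4 = NOT m3 = NOT true = false
m7 = m3 OR m2 = true OR false = true
m8 = in4 NOR in2 = true NOR false = false
m9 = m3 NAND in1 = true NAND true = false
m11 = m4 NAND m7 = false NAND true = true
m12 = NOT m9 = NOT false = true
m17 = m8 XOR m12 = false XOR true = true

m11 = true, m17 = true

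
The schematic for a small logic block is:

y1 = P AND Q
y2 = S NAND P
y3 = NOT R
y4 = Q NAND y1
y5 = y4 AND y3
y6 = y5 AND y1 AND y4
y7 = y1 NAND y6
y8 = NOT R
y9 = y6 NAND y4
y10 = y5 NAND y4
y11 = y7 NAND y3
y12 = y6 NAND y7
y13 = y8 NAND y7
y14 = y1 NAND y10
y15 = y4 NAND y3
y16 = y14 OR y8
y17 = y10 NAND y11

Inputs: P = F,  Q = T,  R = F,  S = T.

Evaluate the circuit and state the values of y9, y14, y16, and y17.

y1 = P AND Q = F AND T = F
y3 = NOT R = NOT F = T
y4 = Q NAND y1 = T NAND F = T
y5 = y4 AND y3 = T AND T = T
y6 = y5 AND y1 AND y4 = T AND F AND T = F
y7 = y1 NAND y6 = F NAND F = T
y8 = NOT R = NOT F = T
y9 = y6 NAND y4 = F NAND T = T
y10 = y5 NAND y4 = T NAND T = F
y11 = y7 NAND y3 = T NAND T = F
y14 = y1 NAND y10 = F NAND F = T
y16 = y14 OR y8 = T OR T = T
y17 = y10 NAND y11 = F NAND F = T

y9 = T, y14 = T, y16 = T, y17 = T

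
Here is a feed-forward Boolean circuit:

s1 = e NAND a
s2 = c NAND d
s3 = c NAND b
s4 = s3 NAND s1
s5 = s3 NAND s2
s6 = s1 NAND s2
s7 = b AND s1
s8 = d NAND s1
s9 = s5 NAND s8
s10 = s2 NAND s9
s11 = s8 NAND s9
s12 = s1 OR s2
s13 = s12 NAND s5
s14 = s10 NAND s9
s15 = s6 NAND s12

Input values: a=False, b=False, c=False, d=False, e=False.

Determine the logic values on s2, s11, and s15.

s1 = e NAND a = False NAND False = True
s2 = c NAND d = False NAND False = True
s3 = c NAND b = False NAND False = True
s5 = s3 NAND s2 = True NAND True = False
s6 = s1 NAND s2 = True NAND True = False
s8 = d NAND s1 = False NAND True = True
s9 = s5 NAND s8 = False NAND True = True
s11 = s8 NAND s9 = True NAND True = False
s12 = s1 OR s2 = True OR True = True
s15 = s6 NAND s12 = False NAND True = True

s2 = True, s11 = False, s15 = True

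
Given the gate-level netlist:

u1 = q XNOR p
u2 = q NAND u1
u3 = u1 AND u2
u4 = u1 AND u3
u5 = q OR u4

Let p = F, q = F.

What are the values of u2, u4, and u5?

u2 = T; u4 = T; u5 = T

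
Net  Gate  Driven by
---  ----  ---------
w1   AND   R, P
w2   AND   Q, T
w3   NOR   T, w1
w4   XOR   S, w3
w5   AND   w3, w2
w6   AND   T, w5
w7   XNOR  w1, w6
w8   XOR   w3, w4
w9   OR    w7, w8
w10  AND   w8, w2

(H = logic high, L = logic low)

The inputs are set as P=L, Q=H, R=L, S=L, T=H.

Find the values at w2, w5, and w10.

w1 = R AND P = L AND L = L
w2 = Q AND T = H AND H = H
w3 = T NOR w1 = H NOR L = L
w4 = S XOR w3 = L XOR L = L
w5 = w3 AND w2 = L AND H = L
w8 = w3 XOR w4 = L XOR L = L
w10 = w8 AND w2 = L AND H = L

w2 = H, w5 = L, w10 = L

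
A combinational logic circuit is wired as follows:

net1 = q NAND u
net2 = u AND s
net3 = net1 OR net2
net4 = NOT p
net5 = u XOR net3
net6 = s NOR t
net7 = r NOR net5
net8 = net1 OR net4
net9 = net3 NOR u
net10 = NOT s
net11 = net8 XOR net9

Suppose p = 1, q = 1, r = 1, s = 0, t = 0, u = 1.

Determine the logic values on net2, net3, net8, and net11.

net2 = 0  net3 = 0  net8 = 0  net11 = 0

net1 = q NAND u = 1 NAND 1 = 0
net2 = u AND s = 1 AND 0 = 0
net3 = net1 OR net2 = 0 OR 0 = 0
net4 = NOT p = NOT 1 = 0
net8 = net1 OR net4 = 0 OR 0 = 0
net9 = net3 NOR u = 0 NOR 1 = 0
net11 = net8 XOR net9 = 0 XOR 0 = 0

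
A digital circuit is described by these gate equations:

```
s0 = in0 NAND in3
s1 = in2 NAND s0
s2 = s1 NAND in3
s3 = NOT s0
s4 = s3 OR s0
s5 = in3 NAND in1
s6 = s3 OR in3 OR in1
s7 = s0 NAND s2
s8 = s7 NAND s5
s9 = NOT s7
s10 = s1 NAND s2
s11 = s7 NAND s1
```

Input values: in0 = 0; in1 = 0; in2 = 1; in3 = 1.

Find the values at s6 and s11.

s6 = 1, s11 = 1

s0 = in0 NAND in3 = 0 NAND 1 = 1
s1 = in2 NAND s0 = 1 NAND 1 = 0
s2 = s1 NAND in3 = 0 NAND 1 = 1
s3 = NOT s0 = NOT 1 = 0
s6 = s3 OR in3 OR in1 = 0 OR 1 OR 0 = 1
s7 = s0 NAND s2 = 1 NAND 1 = 0
s11 = s7 NAND s1 = 0 NAND 0 = 1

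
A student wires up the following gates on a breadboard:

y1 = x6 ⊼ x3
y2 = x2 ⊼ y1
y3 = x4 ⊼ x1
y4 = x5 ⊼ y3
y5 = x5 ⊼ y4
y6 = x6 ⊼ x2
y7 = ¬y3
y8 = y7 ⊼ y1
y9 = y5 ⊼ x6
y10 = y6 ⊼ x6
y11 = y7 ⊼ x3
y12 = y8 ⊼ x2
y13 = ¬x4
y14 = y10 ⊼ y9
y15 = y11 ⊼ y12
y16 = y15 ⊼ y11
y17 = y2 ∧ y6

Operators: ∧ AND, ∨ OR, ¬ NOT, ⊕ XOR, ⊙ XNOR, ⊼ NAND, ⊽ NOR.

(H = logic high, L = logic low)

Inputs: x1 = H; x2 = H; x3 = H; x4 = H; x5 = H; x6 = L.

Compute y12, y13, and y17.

y12 = H; y13 = L; y17 = L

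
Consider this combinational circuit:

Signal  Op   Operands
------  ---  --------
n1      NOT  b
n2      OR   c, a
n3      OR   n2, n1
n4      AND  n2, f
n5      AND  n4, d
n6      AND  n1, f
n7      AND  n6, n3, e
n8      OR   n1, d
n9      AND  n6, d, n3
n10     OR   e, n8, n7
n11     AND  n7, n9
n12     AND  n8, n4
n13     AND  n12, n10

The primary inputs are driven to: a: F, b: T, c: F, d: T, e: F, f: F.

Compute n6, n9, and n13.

n6 = F  n9 = F  n13 = F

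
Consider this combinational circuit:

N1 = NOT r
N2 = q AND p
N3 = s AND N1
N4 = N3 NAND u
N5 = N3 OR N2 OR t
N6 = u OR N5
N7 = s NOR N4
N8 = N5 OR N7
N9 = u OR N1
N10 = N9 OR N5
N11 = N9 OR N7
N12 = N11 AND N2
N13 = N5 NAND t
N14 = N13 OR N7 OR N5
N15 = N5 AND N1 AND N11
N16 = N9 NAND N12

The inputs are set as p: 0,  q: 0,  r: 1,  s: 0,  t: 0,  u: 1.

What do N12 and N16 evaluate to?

N12 = 0, N16 = 1

N1 = NOT r = NOT 1 = 0
N2 = q AND p = 0 AND 0 = 0
N3 = s AND N1 = 0 AND 0 = 0
N4 = N3 NAND u = 0 NAND 1 = 1
N7 = s NOR N4 = 0 NOR 1 = 0
N9 = u OR N1 = 1 OR 0 = 1
N11 = N9 OR N7 = 1 OR 0 = 1
N12 = N11 AND N2 = 1 AND 0 = 0
N16 = N9 NAND N12 = 1 NAND 0 = 1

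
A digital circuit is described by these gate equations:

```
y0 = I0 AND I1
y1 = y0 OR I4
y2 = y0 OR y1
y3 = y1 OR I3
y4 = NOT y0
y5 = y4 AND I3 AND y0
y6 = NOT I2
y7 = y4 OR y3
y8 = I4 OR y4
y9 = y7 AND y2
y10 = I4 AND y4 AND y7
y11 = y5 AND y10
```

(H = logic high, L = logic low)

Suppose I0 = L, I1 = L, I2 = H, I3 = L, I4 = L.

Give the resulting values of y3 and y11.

y3 = L  y11 = L

y0 = I0 AND I1 = L AND L = L
y1 = y0 OR I4 = L OR L = L
y3 = y1 OR I3 = L OR L = L
y4 = NOT y0 = NOT L = H
y5 = y4 AND I3 AND y0 = H AND L AND L = L
y7 = y4 OR y3 = H OR L = H
y10 = I4 AND y4 AND y7 = L AND H AND H = L
y11 = y5 AND y10 = L AND L = L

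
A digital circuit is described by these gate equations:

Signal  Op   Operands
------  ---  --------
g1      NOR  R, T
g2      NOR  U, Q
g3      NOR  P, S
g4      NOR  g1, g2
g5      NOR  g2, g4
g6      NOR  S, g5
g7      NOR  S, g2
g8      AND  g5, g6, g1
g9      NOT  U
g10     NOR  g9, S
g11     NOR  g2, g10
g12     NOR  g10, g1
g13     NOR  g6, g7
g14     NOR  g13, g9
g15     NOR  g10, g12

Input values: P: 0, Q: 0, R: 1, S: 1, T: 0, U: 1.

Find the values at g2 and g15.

g1 = R NOR T = 1 NOR 0 = 0
g2 = U NOR Q = 1 NOR 0 = 0
g9 = NOT U = NOT 1 = 0
g10 = g9 NOR S = 0 NOR 1 = 0
g12 = g10 NOR g1 = 0 NOR 0 = 1
g15 = g10 NOR g12 = 0 NOR 1 = 0

g2 = 0, g15 = 0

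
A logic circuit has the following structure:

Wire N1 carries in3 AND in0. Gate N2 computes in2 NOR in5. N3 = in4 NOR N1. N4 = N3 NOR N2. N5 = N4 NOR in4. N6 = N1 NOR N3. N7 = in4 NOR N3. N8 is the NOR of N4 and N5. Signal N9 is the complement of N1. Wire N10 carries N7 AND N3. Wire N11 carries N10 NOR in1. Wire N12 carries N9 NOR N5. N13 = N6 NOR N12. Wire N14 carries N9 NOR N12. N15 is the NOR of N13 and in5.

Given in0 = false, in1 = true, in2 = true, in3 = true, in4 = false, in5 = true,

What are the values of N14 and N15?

N14 = false  N15 = false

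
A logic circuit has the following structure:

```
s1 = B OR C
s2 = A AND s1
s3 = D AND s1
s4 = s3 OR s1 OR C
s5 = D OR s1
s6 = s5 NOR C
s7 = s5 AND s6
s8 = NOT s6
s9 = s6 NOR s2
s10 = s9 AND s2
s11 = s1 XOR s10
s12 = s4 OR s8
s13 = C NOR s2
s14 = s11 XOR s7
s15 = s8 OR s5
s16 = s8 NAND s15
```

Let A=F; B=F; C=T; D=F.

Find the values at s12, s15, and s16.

s12 = T; s15 = T; s16 = F

s1 = B OR C = F OR T = T
s3 = D AND s1 = F AND T = F
s4 = s3 OR s1 OR C = F OR T OR T = T
s5 = D OR s1 = F OR T = T
s6 = s5 NOR C = T NOR T = F
s8 = NOT s6 = NOT F = T
s12 = s4 OR s8 = T OR T = T
s15 = s8 OR s5 = T OR T = T
s16 = s8 NAND s15 = T NAND T = F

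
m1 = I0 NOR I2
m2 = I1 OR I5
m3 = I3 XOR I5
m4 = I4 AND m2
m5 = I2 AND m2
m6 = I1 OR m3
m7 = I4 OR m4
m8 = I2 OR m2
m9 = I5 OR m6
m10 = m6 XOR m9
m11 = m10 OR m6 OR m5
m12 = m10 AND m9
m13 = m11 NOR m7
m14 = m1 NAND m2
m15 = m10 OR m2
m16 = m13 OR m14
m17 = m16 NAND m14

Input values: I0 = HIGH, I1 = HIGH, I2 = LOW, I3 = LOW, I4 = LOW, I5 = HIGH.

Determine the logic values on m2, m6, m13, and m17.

m2 = HIGH  m6 = HIGH  m13 = LOW  m17 = LOW

m1 = I0 NOR I2 = HIGH NOR LOW = LOW
m2 = I1 OR I5 = HIGH OR HIGH = HIGH
m3 = I3 XOR I5 = LOW XOR HIGH = HIGH
m4 = I4 AND m2 = LOW AND HIGH = LOW
m5 = I2 AND m2 = LOW AND HIGH = LOW
m6 = I1 OR m3 = HIGH OR HIGH = HIGH
m7 = I4 OR m4 = LOW OR LOW = LOW
m9 = I5 OR m6 = HIGH OR HIGH = HIGH
m10 = m6 XOR m9 = HIGH XOR HIGH = LOW
m11 = m10 OR m6 OR m5 = LOW OR HIGH OR LOW = HIGH
m13 = m11 NOR m7 = HIGH NOR LOW = LOW
m14 = m1 NAND m2 = LOW NAND HIGH = HIGH
m16 = m13 OR m14 = LOW OR HIGH = HIGH
m17 = m16 NAND m14 = HIGH NAND HIGH = LOW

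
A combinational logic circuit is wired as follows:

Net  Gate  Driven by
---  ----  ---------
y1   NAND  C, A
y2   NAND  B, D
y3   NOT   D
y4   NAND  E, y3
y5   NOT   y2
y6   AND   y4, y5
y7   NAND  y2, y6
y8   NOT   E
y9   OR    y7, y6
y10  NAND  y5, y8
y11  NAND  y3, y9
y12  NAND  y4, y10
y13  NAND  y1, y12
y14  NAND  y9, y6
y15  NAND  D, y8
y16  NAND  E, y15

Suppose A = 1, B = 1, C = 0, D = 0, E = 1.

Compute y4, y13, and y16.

y4 = 0; y13 = 0; y16 = 0

y1 = C NAND A = 0 NAND 1 = 1
y2 = B NAND D = 1 NAND 0 = 1
y3 = NOT D = NOT 0 = 1
y4 = E NAND y3 = 1 NAND 1 = 0
y5 = NOT y2 = NOT 1 = 0
y8 = NOT E = NOT 1 = 0
y10 = y5 NAND y8 = 0 NAND 0 = 1
y12 = y4 NAND y10 = 0 NAND 1 = 1
y13 = y1 NAND y12 = 1 NAND 1 = 0
y15 = D NAND y8 = 0 NAND 0 = 1
y16 = E NAND y15 = 1 NAND 1 = 0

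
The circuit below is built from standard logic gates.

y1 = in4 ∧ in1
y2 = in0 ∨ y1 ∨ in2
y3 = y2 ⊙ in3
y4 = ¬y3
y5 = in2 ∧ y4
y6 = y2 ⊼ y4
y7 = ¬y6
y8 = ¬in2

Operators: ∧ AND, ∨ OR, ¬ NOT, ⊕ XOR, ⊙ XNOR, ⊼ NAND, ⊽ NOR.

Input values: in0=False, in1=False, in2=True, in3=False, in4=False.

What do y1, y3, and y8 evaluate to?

y1 = in4 AND in1 = False AND False = False
y2 = in0 OR y1 OR in2 = False OR False OR True = True
y3 = y2 XNOR in3 = True XNOR False = False
y8 = NOT in2 = NOT True = False

y1 = False  y3 = False  y8 = False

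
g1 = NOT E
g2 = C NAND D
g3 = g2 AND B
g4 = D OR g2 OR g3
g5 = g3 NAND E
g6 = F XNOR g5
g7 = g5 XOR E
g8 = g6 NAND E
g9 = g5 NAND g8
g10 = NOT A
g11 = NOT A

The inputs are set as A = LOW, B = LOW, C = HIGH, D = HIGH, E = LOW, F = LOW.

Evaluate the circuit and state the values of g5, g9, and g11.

g2 = C NAND D = HIGH NAND HIGH = LOW
g3 = g2 AND B = LOW AND LOW = LOW
g5 = g3 NAND E = LOW NAND LOW = HIGH
g6 = F XNOR g5 = LOW XNOR HIGH = LOW
g8 = g6 NAND E = LOW NAND LOW = HIGH
g9 = g5 NAND g8 = HIGH NAND HIGH = LOW
g11 = NOT A = NOT LOW = HIGH

g5 = HIGH; g9 = LOW; g11 = HIGH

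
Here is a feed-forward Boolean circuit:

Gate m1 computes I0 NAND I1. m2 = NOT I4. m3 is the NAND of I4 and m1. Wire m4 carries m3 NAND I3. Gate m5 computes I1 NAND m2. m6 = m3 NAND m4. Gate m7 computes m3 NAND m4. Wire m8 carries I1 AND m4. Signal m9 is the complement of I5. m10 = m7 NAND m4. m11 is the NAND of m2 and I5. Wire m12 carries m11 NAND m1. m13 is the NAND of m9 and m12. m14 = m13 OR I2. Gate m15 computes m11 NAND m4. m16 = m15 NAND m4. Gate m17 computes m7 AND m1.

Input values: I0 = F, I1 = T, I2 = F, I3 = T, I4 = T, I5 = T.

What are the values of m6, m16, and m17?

m1 = I0 NAND I1 = F NAND T = T
m2 = NOT I4 = NOT T = F
m3 = I4 NAND m1 = T NAND T = F
m4 = m3 NAND I3 = F NAND T = T
m6 = m3 NAND m4 = F NAND T = T
m7 = m3 NAND m4 = F NAND T = T
m11 = m2 NAND I5 = F NAND T = T
m15 = m11 NAND m4 = T NAND T = F
m16 = m15 NAND m4 = F NAND T = T
m17 = m7 AND m1 = T AND T = T

m6 = T, m16 = T, m17 = T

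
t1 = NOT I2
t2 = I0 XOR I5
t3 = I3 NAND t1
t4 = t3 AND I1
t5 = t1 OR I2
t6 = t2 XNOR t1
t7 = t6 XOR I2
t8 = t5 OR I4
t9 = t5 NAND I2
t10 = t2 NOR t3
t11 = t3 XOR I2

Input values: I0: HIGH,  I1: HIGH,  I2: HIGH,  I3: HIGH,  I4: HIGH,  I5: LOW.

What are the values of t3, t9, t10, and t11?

t3 = HIGH, t9 = LOW, t10 = LOW, t11 = LOW

t1 = NOT I2 = NOT HIGH = LOW
t2 = I0 XOR I5 = HIGH XOR LOW = HIGH
t3 = I3 NAND t1 = HIGH NAND LOW = HIGH
t5 = t1 OR I2 = LOW OR HIGH = HIGH
t9 = t5 NAND I2 = HIGH NAND HIGH = LOW
t10 = t2 NOR t3 = HIGH NOR HIGH = LOW
t11 = t3 XOR I2 = HIGH XOR HIGH = LOW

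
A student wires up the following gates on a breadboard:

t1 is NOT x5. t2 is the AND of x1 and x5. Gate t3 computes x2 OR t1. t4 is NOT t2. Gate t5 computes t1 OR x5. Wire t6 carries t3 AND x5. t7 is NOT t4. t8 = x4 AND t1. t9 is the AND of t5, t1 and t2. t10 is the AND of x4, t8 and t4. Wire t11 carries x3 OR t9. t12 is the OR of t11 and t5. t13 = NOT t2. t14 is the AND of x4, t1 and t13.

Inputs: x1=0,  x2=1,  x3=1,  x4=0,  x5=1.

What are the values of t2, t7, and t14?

t1 = NOT x5 = NOT 1 = 0
t2 = x1 AND x5 = 0 AND 1 = 0
t4 = NOT t2 = NOT 0 = 1
t7 = NOT t4 = NOT 1 = 0
t13 = NOT t2 = NOT 0 = 1
t14 = x4 AND t1 AND t13 = 0 AND 0 AND 1 = 0

t2 = 0, t7 = 0, t14 = 0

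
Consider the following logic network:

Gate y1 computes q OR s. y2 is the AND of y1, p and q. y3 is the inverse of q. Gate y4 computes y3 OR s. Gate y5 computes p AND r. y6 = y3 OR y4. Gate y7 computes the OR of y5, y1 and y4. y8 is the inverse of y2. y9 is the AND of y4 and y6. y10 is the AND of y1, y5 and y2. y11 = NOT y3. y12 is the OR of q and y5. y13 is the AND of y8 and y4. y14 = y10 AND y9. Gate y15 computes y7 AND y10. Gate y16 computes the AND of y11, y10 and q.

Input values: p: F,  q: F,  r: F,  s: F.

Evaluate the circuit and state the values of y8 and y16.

y1 = q OR s = F OR F = F
y2 = y1 AND p AND q = F AND F AND F = F
y3 = NOT q = NOT F = T
y5 = p AND r = F AND F = F
y8 = NOT y2 = NOT F = T
y10 = y1 AND y5 AND y2 = F AND F AND F = F
y11 = NOT y3 = NOT T = F
y16 = y11 AND y10 AND q = F AND F AND F = F

y8 = T, y16 = F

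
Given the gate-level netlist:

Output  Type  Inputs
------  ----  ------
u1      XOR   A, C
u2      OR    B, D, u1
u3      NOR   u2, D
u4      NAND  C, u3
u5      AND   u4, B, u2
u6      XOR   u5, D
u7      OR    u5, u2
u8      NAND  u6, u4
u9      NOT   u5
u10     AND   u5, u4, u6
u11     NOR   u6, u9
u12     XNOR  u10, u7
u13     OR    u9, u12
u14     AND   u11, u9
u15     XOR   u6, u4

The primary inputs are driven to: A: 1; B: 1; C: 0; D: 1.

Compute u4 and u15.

u4 = 1  u15 = 1

u1 = A XOR C = 1 XOR 0 = 1
u2 = B OR D OR u1 = 1 OR 1 OR 1 = 1
u3 = u2 NOR D = 1 NOR 1 = 0
u4 = C NAND u3 = 0 NAND 0 = 1
u5 = u4 AND B AND u2 = 1 AND 1 AND 1 = 1
u6 = u5 XOR D = 1 XOR 1 = 0
u15 = u6 XOR u4 = 0 XOR 1 = 1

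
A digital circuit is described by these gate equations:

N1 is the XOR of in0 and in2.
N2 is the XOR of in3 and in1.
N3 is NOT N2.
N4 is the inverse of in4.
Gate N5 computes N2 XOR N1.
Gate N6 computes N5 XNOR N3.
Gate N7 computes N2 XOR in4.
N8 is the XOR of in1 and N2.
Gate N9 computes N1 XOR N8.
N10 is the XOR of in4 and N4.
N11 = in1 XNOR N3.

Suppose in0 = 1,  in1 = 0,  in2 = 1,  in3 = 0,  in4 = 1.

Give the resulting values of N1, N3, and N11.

N1 = in0 XOR in2 = 1 XOR 1 = 0
N2 = in3 XOR in1 = 0 XOR 0 = 0
N3 = NOT N2 = NOT 0 = 1
N11 = in1 XNOR N3 = 0 XNOR 1 = 0

N1 = 0; N3 = 1; N11 = 0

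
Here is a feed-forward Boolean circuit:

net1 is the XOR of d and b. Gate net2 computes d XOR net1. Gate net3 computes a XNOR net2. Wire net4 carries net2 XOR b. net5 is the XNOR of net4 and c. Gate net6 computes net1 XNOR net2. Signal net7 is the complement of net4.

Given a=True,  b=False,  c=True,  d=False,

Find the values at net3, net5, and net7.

net3 = False; net5 = False; net7 = True

net1 = d XOR b = False XOR False = False
net2 = d XOR net1 = False XOR False = False
net3 = a XNOR net2 = True XNOR False = False
net4 = net2 XOR b = False XOR False = False
net5 = net4 XNOR c = False XNOR True = False
net7 = NOT net4 = NOT False = True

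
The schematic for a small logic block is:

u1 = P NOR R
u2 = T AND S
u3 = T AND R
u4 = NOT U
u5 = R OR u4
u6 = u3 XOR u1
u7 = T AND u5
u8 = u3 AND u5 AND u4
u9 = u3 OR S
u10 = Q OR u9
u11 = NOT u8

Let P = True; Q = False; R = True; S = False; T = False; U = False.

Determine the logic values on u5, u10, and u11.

u3 = T AND R = False AND True = False
u4 = NOT U = NOT False = True
u5 = R OR u4 = True OR True = True
u8 = u3 AND u5 AND u4 = False AND True AND True = False
u9 = u3 OR S = False OR False = False
u10 = Q OR u9 = False OR False = False
u11 = NOT u8 = NOT False = True

u5 = True, u10 = False, u11 = True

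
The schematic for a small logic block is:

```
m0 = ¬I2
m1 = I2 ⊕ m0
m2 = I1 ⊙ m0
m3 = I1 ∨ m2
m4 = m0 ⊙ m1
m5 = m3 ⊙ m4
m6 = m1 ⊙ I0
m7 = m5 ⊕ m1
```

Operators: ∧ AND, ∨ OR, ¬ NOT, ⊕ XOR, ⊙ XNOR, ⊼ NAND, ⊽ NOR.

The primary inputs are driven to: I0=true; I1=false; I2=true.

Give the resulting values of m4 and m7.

m4 = false, m7 = true

m0 = NOT I2 = NOT true = false
m1 = I2 XOR m0 = true XOR false = true
m2 = I1 XNOR m0 = false XNOR false = true
m3 = I1 OR m2 = false OR true = true
m4 = m0 XNOR m1 = false XNOR true = false
m5 = m3 XNOR m4 = true XNOR false = false
m7 = m5 XOR m1 = false XOR true = true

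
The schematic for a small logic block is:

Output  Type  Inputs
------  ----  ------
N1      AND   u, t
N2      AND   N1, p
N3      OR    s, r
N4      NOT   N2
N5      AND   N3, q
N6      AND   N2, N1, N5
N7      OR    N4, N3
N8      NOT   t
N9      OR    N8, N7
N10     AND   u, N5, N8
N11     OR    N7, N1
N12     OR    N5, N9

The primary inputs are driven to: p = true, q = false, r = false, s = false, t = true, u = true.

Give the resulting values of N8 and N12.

N1 = u AND t = true AND true = true
N2 = N1 AND p = true AND true = true
N3 = s OR r = false OR false = false
N4 = NOT N2 = NOT true = false
N5 = N3 AND q = false AND false = false
N7 = N4 OR N3 = false OR false = false
N8 = NOT t = NOT true = false
N9 = N8 OR N7 = false OR false = false
N12 = N5 OR N9 = false OR false = false

N8 = false, N12 = false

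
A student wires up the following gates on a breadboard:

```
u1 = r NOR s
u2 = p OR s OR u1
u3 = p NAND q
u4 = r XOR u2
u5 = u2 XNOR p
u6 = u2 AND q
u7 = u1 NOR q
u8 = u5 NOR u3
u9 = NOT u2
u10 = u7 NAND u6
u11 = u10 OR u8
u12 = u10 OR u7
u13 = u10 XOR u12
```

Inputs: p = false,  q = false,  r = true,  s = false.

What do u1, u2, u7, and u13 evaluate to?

u1 = r NOR s = true NOR false = false
u2 = p OR s OR u1 = false OR false OR false = false
u6 = u2 AND q = false AND false = false
u7 = u1 NOR q = false NOR false = true
u10 = u7 NAND u6 = true NAND false = true
u12 = u10 OR u7 = true OR true = true
u13 = u10 XOR u12 = true XOR true = false

u1 = false  u2 = false  u7 = true  u13 = false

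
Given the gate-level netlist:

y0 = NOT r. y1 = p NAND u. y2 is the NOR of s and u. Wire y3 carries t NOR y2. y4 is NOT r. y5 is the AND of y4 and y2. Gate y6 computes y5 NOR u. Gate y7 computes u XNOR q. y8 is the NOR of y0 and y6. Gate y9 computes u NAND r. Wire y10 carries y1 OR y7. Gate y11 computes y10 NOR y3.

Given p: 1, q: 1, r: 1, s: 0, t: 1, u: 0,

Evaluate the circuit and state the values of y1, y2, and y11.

y1 = 1, y2 = 1, y11 = 0

y1 = p NAND u = 1 NAND 0 = 1
y2 = s NOR u = 0 NOR 0 = 1
y3 = t NOR y2 = 1 NOR 1 = 0
y7 = u XNOR q = 0 XNOR 1 = 0
y10 = y1 OR y7 = 1 OR 0 = 1
y11 = y10 NOR y3 = 1 NOR 0 = 0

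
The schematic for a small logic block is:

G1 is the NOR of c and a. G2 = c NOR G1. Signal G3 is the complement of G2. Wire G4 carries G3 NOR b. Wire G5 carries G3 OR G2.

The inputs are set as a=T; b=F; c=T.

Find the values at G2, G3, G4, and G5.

G2 = F; G3 = T; G4 = F; G5 = T

G1 = c NOR a = T NOR T = F
G2 = c NOR G1 = T NOR F = F
G3 = NOT G2 = NOT F = T
G4 = G3 NOR b = T NOR F = F
G5 = G3 OR G2 = T OR F = T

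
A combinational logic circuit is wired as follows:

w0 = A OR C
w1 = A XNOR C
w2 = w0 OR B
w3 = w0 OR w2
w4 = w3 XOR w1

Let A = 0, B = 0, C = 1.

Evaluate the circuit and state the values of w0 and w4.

w0 = 1, w4 = 1

w0 = A OR C = 0 OR 1 = 1
w1 = A XNOR C = 0 XNOR 1 = 0
w2 = w0 OR B = 1 OR 0 = 1
w3 = w0 OR w2 = 1 OR 1 = 1
w4 = w3 XOR w1 = 1 XOR 0 = 1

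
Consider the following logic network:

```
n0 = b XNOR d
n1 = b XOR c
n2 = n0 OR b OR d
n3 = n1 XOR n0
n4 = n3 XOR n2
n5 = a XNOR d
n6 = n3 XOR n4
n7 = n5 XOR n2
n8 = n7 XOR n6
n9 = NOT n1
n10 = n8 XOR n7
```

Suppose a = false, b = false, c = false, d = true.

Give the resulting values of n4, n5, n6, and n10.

n4 = true, n5 = false, n6 = true, n10 = true

n0 = b XNOR d = false XNOR true = false
n1 = b XOR c = false XOR false = false
n2 = n0 OR b OR d = false OR false OR true = true
n3 = n1 XOR n0 = false XOR false = false
n4 = n3 XOR n2 = false XOR true = true
n5 = a XNOR d = false XNOR true = false
n6 = n3 XOR n4 = false XOR true = true
n7 = n5 XOR n2 = false XOR true = true
n8 = n7 XOR n6 = true XOR true = false
n10 = n8 XOR n7 = false XOR true = true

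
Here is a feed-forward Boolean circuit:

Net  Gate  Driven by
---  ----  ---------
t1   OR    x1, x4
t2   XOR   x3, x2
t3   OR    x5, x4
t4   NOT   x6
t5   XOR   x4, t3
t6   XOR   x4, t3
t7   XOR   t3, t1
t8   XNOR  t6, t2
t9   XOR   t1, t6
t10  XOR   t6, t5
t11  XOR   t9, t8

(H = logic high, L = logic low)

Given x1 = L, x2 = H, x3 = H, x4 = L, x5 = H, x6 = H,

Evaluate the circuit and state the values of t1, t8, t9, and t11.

t1 = x1 OR x4 = L OR L = L
t2 = x3 XOR x2 = H XOR H = L
t3 = x5 OR x4 = H OR L = H
t6 = x4 XOR t3 = L XOR H = H
t8 = t6 XNOR t2 = H XNOR L = L
t9 = t1 XOR t6 = L XOR H = H
t11 = t9 XOR t8 = H XOR L = H

t1 = L  t8 = L  t9 = H  t11 = H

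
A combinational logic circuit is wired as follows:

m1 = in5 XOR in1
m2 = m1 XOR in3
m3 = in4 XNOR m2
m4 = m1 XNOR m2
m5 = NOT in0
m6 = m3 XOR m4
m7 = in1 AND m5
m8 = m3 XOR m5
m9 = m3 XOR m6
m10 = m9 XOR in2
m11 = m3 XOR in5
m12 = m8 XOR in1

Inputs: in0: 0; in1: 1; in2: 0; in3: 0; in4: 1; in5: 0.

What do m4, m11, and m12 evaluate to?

m1 = in5 XOR in1 = 0 XOR 1 = 1
m2 = m1 XOR in3 = 1 XOR 0 = 1
m3 = in4 XNOR m2 = 1 XNOR 1 = 1
m4 = m1 XNOR m2 = 1 XNOR 1 = 1
m5 = NOT in0 = NOT 0 = 1
m8 = m3 XOR m5 = 1 XOR 1 = 0
m11 = m3 XOR in5 = 1 XOR 0 = 1
m12 = m8 XOR in1 = 0 XOR 1 = 1

m4 = 1  m11 = 1  m12 = 1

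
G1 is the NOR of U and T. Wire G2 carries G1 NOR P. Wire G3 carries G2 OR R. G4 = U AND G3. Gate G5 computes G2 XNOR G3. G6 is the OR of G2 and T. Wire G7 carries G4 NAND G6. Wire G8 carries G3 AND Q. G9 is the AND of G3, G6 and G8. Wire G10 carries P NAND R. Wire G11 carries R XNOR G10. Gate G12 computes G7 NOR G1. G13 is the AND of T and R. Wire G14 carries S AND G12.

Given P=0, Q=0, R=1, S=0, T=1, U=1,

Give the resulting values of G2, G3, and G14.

G1 = U NOR T = 1 NOR 1 = 0
G2 = G1 NOR P = 0 NOR 0 = 1
G3 = G2 OR R = 1 OR 1 = 1
G4 = U AND G3 = 1 AND 1 = 1
G6 = G2 OR T = 1 OR 1 = 1
G7 = G4 NAND G6 = 1 NAND 1 = 0
G12 = G7 NOR G1 = 0 NOR 0 = 1
G14 = S AND G12 = 0 AND 1 = 0

G2 = 1, G3 = 1, G14 = 0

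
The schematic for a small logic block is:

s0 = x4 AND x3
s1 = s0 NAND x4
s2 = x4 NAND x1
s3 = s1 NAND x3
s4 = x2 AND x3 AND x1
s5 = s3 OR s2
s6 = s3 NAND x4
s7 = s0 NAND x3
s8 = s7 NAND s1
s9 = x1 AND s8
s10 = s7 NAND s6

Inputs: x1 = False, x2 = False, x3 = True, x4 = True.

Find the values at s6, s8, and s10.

s0 = x4 AND x3 = True AND True = True
s1 = s0 NAND x4 = True NAND True = False
s3 = s1 NAND x3 = False NAND True = True
s6 = s3 NAND x4 = True NAND True = False
s7 = s0 NAND x3 = True NAND True = False
s8 = s7 NAND s1 = False NAND False = True
s10 = s7 NAND s6 = False NAND False = True

s6 = False, s8 = True, s10 = True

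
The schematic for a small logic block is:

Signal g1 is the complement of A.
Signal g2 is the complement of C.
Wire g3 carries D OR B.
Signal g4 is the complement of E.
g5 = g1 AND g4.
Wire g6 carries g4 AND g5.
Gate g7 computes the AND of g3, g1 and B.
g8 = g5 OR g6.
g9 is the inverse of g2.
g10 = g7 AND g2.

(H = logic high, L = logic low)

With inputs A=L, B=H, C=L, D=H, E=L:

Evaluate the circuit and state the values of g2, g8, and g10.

g1 = NOT A = NOT L = H
g2 = NOT C = NOT L = H
g3 = D OR B = H OR H = H
g4 = NOT E = NOT L = H
g5 = g1 AND g4 = H AND H = H
g6 = g4 AND g5 = H AND H = H
g7 = g3 AND g1 AND B = H AND H AND H = H
g8 = g5 OR g6 = H OR H = H
g10 = g7 AND g2 = H AND H = H

g2 = H  g8 = H  g10 = H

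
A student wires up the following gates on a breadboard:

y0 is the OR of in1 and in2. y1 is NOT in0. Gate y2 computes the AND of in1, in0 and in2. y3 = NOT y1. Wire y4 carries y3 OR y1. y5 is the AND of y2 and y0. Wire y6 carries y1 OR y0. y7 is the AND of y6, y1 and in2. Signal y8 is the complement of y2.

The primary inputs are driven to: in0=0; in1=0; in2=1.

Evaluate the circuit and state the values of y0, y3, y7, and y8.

y0 = 1, y3 = 0, y7 = 1, y8 = 1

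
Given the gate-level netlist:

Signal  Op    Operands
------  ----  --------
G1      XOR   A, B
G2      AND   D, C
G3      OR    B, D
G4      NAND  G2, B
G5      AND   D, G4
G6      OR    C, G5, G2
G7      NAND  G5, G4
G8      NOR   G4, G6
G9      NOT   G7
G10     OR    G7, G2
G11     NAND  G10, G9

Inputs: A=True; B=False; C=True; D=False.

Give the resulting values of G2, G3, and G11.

G2 = False; G3 = False; G11 = True

G2 = D AND C = False AND True = False
G3 = B OR D = False OR False = False
G4 = G2 NAND B = False NAND False = True
G5 = D AND G4 = False AND True = False
G7 = G5 NAND G4 = False NAND True = True
G9 = NOT G7 = NOT True = False
G10 = G7 OR G2 = True OR False = True
G11 = G10 NAND G9 = True NAND False = True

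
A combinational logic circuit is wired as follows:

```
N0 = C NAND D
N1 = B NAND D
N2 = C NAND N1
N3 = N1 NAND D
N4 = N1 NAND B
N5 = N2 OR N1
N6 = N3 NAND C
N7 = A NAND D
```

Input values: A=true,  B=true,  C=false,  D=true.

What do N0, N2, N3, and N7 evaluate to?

N0 = true; N2 = true; N3 = true; N7 = false

N0 = C NAND D = false NAND true = true
N1 = B NAND D = true NAND true = false
N2 = C NAND N1 = false NAND false = true
N3 = N1 NAND D = false NAND true = true
N7 = A NAND D = true NAND true = false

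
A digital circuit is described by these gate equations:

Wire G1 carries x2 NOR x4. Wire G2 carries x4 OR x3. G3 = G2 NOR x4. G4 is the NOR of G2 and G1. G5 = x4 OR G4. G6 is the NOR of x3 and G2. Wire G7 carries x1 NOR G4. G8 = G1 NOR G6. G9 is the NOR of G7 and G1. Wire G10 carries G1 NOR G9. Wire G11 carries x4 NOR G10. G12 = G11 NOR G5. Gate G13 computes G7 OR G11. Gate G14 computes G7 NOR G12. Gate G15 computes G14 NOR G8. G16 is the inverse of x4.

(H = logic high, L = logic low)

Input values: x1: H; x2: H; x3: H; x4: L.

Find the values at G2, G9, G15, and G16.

G1 = x2 NOR x4 = H NOR L = L
G2 = x4 OR x3 = L OR H = H
G4 = G2 NOR G1 = H NOR L = L
G5 = x4 OR G4 = L OR L = L
G6 = x3 NOR G2 = H NOR H = L
G7 = x1 NOR G4 = H NOR L = L
G8 = G1 NOR G6 = L NOR L = H
G9 = G7 NOR G1 = L NOR L = H
G10 = G1 NOR G9 = L NOR H = L
G11 = x4 NOR G10 = L NOR L = H
G12 = G11 NOR G5 = H NOR L = L
G14 = G7 NOR G12 = L NOR L = H
G15 = G14 NOR G8 = H NOR H = L
G16 = NOT x4 = NOT L = H

G2 = H  G9 = H  G15 = L  G16 = H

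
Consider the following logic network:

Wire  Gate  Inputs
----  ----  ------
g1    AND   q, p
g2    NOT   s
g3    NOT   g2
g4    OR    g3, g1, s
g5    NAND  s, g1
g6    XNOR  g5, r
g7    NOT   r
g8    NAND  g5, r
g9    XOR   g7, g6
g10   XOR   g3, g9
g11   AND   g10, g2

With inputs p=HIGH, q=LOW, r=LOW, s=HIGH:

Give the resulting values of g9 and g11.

g1 = q AND p = LOW AND HIGH = LOW
g2 = NOT s = NOT HIGH = LOW
g3 = NOT g2 = NOT LOW = HIGH
g5 = s NAND g1 = HIGH NAND LOW = HIGH
g6 = g5 XNOR r = HIGH XNOR LOW = LOW
g7 = NOT r = NOT LOW = HIGH
g9 = g7 XOR g6 = HIGH XOR LOW = HIGH
g10 = g3 XOR g9 = HIGH XOR HIGH = LOW
g11 = g10 AND g2 = LOW AND LOW = LOW

g9 = HIGH; g11 = LOW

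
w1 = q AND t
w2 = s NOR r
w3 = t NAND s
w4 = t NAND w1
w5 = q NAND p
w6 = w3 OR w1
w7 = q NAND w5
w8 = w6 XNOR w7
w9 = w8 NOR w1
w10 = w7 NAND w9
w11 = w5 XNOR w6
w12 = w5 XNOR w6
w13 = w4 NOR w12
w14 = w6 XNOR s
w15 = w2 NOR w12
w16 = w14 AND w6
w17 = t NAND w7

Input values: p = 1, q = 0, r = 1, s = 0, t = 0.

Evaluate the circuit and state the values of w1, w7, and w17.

w1 = q AND t = 0 AND 0 = 0
w5 = q NAND p = 0 NAND 1 = 1
w7 = q NAND w5 = 0 NAND 1 = 1
w17 = t NAND w7 = 0 NAND 1 = 1

w1 = 0, w7 = 1, w17 = 1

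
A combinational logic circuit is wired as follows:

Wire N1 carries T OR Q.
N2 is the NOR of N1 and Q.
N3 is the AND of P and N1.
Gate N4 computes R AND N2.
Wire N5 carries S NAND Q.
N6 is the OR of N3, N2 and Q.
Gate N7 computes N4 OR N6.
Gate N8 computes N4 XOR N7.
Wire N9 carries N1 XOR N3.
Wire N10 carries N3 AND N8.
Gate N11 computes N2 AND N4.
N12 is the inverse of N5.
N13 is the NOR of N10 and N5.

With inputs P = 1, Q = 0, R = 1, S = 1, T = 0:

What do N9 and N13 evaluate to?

N9 = 0, N13 = 0

N1 = T OR Q = 0 OR 0 = 0
N2 = N1 NOR Q = 0 NOR 0 = 1
N3 = P AND N1 = 1 AND 0 = 0
N4 = R AND N2 = 1 AND 1 = 1
N5 = S NAND Q = 1 NAND 0 = 1
N6 = N3 OR N2 OR Q = 0 OR 1 OR 0 = 1
N7 = N4 OR N6 = 1 OR 1 = 1
N8 = N4 XOR N7 = 1 XOR 1 = 0
N9 = N1 XOR N3 = 0 XOR 0 = 0
N10 = N3 AND N8 = 0 AND 0 = 0
N13 = N10 NOR N5 = 0 NOR 1 = 0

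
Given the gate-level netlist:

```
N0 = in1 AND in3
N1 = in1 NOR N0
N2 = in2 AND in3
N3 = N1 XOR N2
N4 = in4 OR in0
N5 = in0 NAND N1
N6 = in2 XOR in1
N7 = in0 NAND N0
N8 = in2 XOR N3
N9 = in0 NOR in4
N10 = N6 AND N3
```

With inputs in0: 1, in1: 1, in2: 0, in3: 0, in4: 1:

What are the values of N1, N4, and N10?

N1 = 0, N4 = 1, N10 = 0

N0 = in1 AND in3 = 1 AND 0 = 0
N1 = in1 NOR N0 = 1 NOR 0 = 0
N2 = in2 AND in3 = 0 AND 0 = 0
N3 = N1 XOR N2 = 0 XOR 0 = 0
N4 = in4 OR in0 = 1 OR 1 = 1
N6 = in2 XOR in1 = 0 XOR 1 = 1
N10 = N6 AND N3 = 1 AND 0 = 0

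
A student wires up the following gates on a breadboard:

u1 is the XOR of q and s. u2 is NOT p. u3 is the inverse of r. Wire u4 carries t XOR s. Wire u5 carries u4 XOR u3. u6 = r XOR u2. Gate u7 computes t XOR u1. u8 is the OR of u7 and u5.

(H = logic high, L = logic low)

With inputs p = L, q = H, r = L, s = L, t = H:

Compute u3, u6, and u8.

u1 = q XOR s = H XOR L = H
u2 = NOT p = NOT L = H
u3 = NOT r = NOT L = H
u4 = t XOR s = H XOR L = H
u5 = u4 XOR u3 = H XOR H = L
u6 = r XOR u2 = L XOR H = H
u7 = t XOR u1 = H XOR H = L
u8 = u7 OR u5 = L OR L = L

u3 = H, u6 = H, u8 = L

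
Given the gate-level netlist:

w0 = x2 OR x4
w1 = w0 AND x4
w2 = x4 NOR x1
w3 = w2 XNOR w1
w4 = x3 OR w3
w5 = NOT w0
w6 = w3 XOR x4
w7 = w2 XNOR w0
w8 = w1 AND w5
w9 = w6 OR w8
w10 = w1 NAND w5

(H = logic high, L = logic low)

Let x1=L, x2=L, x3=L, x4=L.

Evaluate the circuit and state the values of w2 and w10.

w0 = x2 OR x4 = L OR L = L
w1 = w0 AND x4 = L AND L = L
w2 = x4 NOR x1 = L NOR L = H
w5 = NOT w0 = NOT L = H
w10 = w1 NAND w5 = L NAND H = H

w2 = H, w10 = H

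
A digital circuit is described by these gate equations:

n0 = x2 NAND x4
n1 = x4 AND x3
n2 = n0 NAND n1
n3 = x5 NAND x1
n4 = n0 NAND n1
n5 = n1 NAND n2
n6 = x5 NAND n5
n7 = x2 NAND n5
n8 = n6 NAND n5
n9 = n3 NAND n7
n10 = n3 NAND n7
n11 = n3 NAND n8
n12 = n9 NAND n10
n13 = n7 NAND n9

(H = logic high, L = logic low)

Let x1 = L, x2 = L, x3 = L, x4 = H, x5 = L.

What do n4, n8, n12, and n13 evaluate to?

n4 = H  n8 = L  n12 = H  n13 = H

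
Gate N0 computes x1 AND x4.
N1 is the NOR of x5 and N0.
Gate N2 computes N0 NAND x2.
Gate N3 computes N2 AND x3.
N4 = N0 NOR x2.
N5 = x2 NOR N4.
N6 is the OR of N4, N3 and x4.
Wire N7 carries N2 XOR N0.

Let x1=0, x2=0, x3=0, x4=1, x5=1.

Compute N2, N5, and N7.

N2 = 1; N5 = 0; N7 = 1

N0 = x1 AND x4 = 0 AND 1 = 0
N2 = N0 NAND x2 = 0 NAND 0 = 1
N4 = N0 NOR x2 = 0 NOR 0 = 1
N5 = x2 NOR N4 = 0 NOR 1 = 0
N7 = N2 XOR N0 = 1 XOR 0 = 1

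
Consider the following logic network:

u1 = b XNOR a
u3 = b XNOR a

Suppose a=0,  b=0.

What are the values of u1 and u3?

u1 = 0 XNOR 0 = 1
u3 = 0 XNOR 0 = 1

u1 = 1  u3 = 1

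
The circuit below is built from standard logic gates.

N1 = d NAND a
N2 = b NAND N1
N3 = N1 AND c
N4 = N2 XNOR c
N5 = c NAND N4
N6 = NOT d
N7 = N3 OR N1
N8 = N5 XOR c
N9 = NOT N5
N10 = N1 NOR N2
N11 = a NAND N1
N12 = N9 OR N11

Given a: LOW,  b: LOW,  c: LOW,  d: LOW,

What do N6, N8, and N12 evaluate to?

N6 = HIGH  N8 = HIGH  N12 = HIGH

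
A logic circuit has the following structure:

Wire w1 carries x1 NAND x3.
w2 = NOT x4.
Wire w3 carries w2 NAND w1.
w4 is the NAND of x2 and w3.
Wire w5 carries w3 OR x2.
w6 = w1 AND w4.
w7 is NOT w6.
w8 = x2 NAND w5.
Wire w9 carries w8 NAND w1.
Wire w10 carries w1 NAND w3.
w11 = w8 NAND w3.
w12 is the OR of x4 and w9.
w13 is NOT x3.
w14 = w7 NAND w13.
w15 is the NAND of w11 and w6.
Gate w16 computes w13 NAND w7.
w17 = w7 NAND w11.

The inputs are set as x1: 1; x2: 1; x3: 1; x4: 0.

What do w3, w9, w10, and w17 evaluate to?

w3 = 1  w9 = 1  w10 = 1  w17 = 0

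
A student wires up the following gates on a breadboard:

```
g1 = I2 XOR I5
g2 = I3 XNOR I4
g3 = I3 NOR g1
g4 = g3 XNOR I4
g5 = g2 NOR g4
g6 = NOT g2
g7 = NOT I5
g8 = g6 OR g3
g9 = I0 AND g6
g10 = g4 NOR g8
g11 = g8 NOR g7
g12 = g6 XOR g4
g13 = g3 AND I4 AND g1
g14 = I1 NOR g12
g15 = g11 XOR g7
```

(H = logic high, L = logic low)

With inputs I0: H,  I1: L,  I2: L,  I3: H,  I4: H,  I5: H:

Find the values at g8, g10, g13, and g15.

g1 = I2 XOR I5 = L XOR H = H
g2 = I3 XNOR I4 = H XNOR H = H
g3 = I3 NOR g1 = H NOR H = L
g4 = g3 XNOR I4 = L XNOR H = L
g6 = NOT g2 = NOT H = L
g7 = NOT I5 = NOT H = L
g8 = g6 OR g3 = L OR L = L
g10 = g4 NOR g8 = L NOR L = H
g11 = g8 NOR g7 = L NOR L = H
g13 = g3 AND I4 AND g1 = L AND H AND H = L
g15 = g11 XOR g7 = H XOR L = H

g8 = L; g10 = H; g13 = L; g15 = H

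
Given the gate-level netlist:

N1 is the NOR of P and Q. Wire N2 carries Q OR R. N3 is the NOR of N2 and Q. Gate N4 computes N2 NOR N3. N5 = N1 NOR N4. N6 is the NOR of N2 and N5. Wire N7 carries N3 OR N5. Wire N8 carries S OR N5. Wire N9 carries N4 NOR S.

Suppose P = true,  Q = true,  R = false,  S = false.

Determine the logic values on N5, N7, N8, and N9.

N1 = P NOR Q = true NOR true = false
N2 = Q OR R = true OR false = true
N3 = N2 NOR Q = true NOR true = false
N4 = N2 NOR N3 = true NOR false = false
N5 = N1 NOR N4 = false NOR false = true
N7 = N3 OR N5 = false OR true = true
N8 = S OR N5 = false OR true = true
N9 = N4 NOR S = false NOR false = true

N5 = true  N7 = true  N8 = true  N9 = true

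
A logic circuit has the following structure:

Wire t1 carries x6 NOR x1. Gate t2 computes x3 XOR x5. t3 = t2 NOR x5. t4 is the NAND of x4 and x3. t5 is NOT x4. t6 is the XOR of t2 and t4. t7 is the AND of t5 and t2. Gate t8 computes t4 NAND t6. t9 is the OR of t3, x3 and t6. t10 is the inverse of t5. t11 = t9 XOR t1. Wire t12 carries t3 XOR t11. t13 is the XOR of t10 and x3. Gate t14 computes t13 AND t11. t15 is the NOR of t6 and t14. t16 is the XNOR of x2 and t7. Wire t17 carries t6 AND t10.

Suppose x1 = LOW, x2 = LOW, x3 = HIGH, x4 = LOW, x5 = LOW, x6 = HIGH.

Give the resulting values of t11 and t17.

t11 = HIGH; t17 = LOW

t1 = x6 NOR x1 = HIGH NOR LOW = LOW
t2 = x3 XOR x5 = HIGH XOR LOW = HIGH
t3 = t2 NOR x5 = HIGH NOR LOW = LOW
t4 = x4 NAND x3 = LOW NAND HIGH = HIGH
t5 = NOT x4 = NOT LOW = HIGH
t6 = t2 XOR t4 = HIGH XOR HIGH = LOW
t9 = t3 OR x3 OR t6 = LOW OR HIGH OR LOW = HIGH
t10 = NOT t5 = NOT HIGH = LOW
t11 = t9 XOR t1 = HIGH XOR LOW = HIGH
t17 = t6 AND t10 = LOW AND LOW = LOW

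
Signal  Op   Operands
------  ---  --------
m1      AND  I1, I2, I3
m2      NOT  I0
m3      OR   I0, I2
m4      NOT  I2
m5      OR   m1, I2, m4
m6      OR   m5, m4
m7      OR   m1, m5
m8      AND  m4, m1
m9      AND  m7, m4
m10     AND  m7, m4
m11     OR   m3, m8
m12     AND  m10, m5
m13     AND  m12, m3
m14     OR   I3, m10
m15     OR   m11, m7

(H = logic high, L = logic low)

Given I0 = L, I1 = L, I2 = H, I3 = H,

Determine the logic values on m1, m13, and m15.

m1 = L  m13 = L  m15 = H

m1 = I1 AND I2 AND I3 = L AND H AND H = L
m3 = I0 OR I2 = L OR H = H
m4 = NOT I2 = NOT H = L
m5 = m1 OR I2 OR m4 = L OR H OR L = H
m7 = m1 OR m5 = L OR H = H
m8 = m4 AND m1 = L AND L = L
m10 = m7 AND m4 = H AND L = L
m11 = m3 OR m8 = H OR L = H
m12 = m10 AND m5 = L AND H = L
m13 = m12 AND m3 = L AND H = L
m15 = m11 OR m7 = H OR H = H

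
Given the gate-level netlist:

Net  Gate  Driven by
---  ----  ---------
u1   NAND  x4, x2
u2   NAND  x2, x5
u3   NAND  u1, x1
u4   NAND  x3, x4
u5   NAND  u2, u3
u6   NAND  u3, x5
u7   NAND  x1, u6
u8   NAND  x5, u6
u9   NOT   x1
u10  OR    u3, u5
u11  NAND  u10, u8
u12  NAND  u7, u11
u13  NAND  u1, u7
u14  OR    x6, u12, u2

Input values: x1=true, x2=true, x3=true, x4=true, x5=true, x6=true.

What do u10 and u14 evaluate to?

u10 = true  u14 = true

u1 = x4 NAND x2 = true NAND true = false
u2 = x2 NAND x5 = true NAND true = false
u3 = u1 NAND x1 = false NAND true = true
u5 = u2 NAND u3 = false NAND true = true
u6 = u3 NAND x5 = true NAND true = false
u7 = x1 NAND u6 = true NAND false = true
u8 = x5 NAND u6 = true NAND false = true
u10 = u3 OR u5 = true OR true = true
u11 = u10 NAND u8 = true NAND true = false
u12 = u7 NAND u11 = true NAND false = true
u14 = x6 OR u12 OR u2 = true OR true OR false = true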